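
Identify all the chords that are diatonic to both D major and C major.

Triads in D major: D (I), Em (ii), F#m (iii), G (IV), A (V), Bm (vi), C#dim (vii°).
Triads in C major: C (I), Dm (ii), Em (iii), F (IV), G (V), Am (vi), Bdim (vii°).
Shared triads with their functions: Em (ii in D major, iii in C major); G (IV in D major, V in C major).

Em, G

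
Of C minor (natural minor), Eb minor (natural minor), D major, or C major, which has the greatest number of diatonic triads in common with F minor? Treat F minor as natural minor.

Triads of F minor (natural minor): Fm (i), Gdim (ii°), Ab (III), Bbm (iv), Cm (v), Db (VI), Eb (VII).
C minor (natural minor) shares 4: Fm, Ab, Cm, Eb.
Eb minor (natural minor) shares 2: Bbm, Db.
D major shares 0: none.
C major shares 0: none.
The most common triads (4) are shared with C minor.

C minor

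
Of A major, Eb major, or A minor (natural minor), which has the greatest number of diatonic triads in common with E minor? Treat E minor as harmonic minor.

Triads of E minor (harmonic minor): E minor (i), F# diminished (ii°), G augmented (III+), A minor (iv), B major (V), C major (VI), D# diminished (vii°).
A major shares 0: none.
Eb major shares 0: none.
A minor (natural minor) shares 3: Em, Am, C.
The most common triads (3) are shared with A minor.

A minor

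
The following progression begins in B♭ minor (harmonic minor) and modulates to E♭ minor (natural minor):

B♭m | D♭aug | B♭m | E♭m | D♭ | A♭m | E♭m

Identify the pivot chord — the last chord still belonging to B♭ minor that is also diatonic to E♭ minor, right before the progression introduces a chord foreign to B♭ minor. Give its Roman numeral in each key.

Chords diatonic to B♭ minor: B♭m, Cdim, D♭aug, E♭m, F, G♭, Adim.
Reading the progression, the first chord not in that set is D♭, so the modulation leaves B♭ minor there.
The chord immediately before D♭ is E♭m, which is diatonic to both keys: iv in B♭ minor and i in E♭ minor.

E♭m — iv in B♭ minor, i in E♭ minor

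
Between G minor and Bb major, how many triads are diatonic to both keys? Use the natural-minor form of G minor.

7

Diatonic triads of G minor (natural minor): Gm (i), Adim (ii°), Bb (III), Cm (iv), Dm (v), Eb (VI), F (VII).
Diatonic triads of Bb major: Bb (I), Cm (ii), Dm (iii), Eb (IV), F (V), Gm (vi), Adim (vii°).
Matching root and quality in both lists: Gm, Adim, Bb, Cm, Dm, Eb, F.
That gives 7 common triads.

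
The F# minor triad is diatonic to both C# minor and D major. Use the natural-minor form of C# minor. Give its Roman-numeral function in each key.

iv in C# minor; iii in D major

The scale of C# minor (natural minor) is C# D# E F# G# A B; F# is degree 4, and the triad built there (F#-A-C#) is minor, so it is iv.
The scale of D major is D E F# G A B C#; F# is degree 3, and the triad built there (F#-A-C#) is minor, so it is iii.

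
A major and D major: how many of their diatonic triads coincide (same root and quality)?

Diatonic triads of A major: A (I), Bm (ii), C#m (iii), D (IV), E (V), F#m (vi), G#dim (vii°).
Diatonic triads of D major: D (I), Em (ii), F#m (iii), G (IV), A (V), Bm (vi), C#dim (vii°).
Matching root and quality in both lists: A, Bm, D, F#m.
That gives 4 common triads.

4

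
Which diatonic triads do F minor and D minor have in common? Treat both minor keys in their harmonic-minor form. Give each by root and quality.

Edim

Triads in F minor (harmonic minor): Fm (i), Gdim (ii°), Abaug (III+), Bbm (iv), C (V), Db (VI), Edim (vii°).
Triads in D minor (harmonic minor): Dm (i), Edim (ii°), Faug (III+), Gm (iv), A (V), Bb (VI), C#dim (vii°).
Shared triads with their functions: Edim (vii° in F minor, ii° in D minor).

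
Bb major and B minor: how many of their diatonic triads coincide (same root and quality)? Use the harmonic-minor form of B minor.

0

Diatonic triads of Bb major: Bb (I), Cm (ii), Dm (iii), Eb (IV), F (V), Gm (vi), Adim (vii°).
Diatonic triads of B minor (harmonic minor): Bm (i), C#dim (ii°), Daug (III+), Em (iv), F# (V), G (VI), A#dim (vii°).
No triad has the same root and quality in both keys.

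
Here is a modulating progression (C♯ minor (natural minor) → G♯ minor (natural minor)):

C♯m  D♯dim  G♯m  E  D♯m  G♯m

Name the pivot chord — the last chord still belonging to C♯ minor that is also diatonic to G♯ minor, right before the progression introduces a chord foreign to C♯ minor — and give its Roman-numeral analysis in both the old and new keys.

Chords diatonic to C♯ minor: C♯m, D♯dim, E, F♯m, G♯m, A, B.
Reading the progression, the first chord not in that set is D♯m, so the modulation leaves C♯ minor there.
The chord immediately before D♯m is E, which is diatonic to both keys: III in C♯ minor and VI in G♯ minor.

E — III in C♯ minor, VI in G♯ minor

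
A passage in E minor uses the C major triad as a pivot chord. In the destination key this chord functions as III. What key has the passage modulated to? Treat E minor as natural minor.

The numeral III denotes a major triad on scale degree 3. With C on degree 3, the tonic of the new key is A.
Degree 3 carries a major triad in natural-minor keys, so the destination is A minor.
Check: the diatonic triads of A minor (natural minor) are Am (i), Bdim (ii°), C (III), Dm (iv), Em (v), F (VI), G (VII) — C major is indeed III.

A minor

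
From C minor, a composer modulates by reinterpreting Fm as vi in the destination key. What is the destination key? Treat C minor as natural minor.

A♭ major

The numeral vi denotes a minor triad on scale degree 6. With F on degree 6, the tonic of the new key is A♭.
Degree 6 carries a minor triad in major keys, so the destination is A♭ major.
Check: the diatonic triads of A♭ major are A♭ (I), B♭m (ii), Cm (iii), D♭ (IV), E♭ (V), Fm (vi), Gdim (vii°) — Fm is indeed vi.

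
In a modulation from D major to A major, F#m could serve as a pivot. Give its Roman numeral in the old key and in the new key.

The scale of D major is D E F# G A B C#; F# is degree 3, and the triad built there (F#-A-C#) is minor, so it is iii.
The scale of A major is A B C# D E F# G#; F# is degree 6, and the triad built there (F#-A-C#) is minor, so it is vi.

iii in D major; vi in A major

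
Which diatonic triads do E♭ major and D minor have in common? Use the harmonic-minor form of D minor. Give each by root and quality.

Gm, B♭

Triads in E♭ major: E♭ (I), Fm (ii), Gm (iii), A♭ (IV), B♭ (V), Cm (vi), Ddim (vii°).
Triads in D minor (harmonic minor): Dm (i), Edim (ii°), Faug (III+), Gm (iv), A (V), B♭ (VI), C♯dim (vii°).
Shared triads with their functions: Gm (iii in E♭ major, iv in D minor); B♭ (V in E♭ major, VI in D minor).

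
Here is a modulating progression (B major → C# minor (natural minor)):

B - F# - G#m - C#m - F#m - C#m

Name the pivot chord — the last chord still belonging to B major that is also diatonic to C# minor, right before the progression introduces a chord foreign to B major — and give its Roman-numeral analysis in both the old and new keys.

C#m — ii in B major, i in C# minor

Chords diatonic to B major: B, C#m, D#m, E, F#, G#m, A#dim.
Reading the progression, the first chord not in that set is F#m, so the modulation leaves B major there.
The chord immediately before F#m is C#m, which is diatonic to both keys: ii in B major and i in C# minor.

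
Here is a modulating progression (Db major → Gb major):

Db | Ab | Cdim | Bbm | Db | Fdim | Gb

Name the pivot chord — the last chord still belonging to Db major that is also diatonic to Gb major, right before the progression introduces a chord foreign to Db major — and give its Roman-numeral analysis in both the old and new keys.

Db — I in Db major, V in Gb major

Chords diatonic to Db major: Db, Ebm, Fm, Gb, Ab, Bbm, Cdim.
Reading the progression, the first chord not in that set is Fdim, so the modulation leaves Db major there.
The chord immediately before Fdim is Db, which is diatonic to both keys: I in Db major and V in Gb major.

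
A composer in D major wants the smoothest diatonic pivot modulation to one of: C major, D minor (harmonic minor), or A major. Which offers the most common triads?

Triads of D major: D major (I), E minor (ii), F# minor (iii), G major (IV), A major (V), B minor (vi), C# diminished (vii°).
C major shares 2: Em, G.
D minor (harmonic minor) shares 2: A, C#dim.
A major shares 4: D, F#m, A, Bm.
The most common triads (4) are shared with A major.

A major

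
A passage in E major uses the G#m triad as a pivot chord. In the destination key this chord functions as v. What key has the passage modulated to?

C# minor

The numeral v denotes a minor triad on scale degree 5. With G# on degree 5, the tonic of the new key is C#.
Degree 5 carries a minor triad in natural-minor keys, so the destination is C# minor.
Check: the diatonic triads of C# minor (natural minor) are C#m (i), D#dim (ii°), E (III), F#m (iv), G#m (v), A (VI), B (VII) — G#m is indeed v.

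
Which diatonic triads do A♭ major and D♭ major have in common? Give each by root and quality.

A♭, B♭m, D♭, Fm

Triads in A♭ major: A♭ major (I), B♭ minor (ii), C minor (iii), D♭ major (IV), E♭ major (V), F minor (vi), G diminished (vii°).
Triads in D♭ major: D♭ major (I), E♭ minor (ii), F minor (iii), G♭ major (IV), A♭ major (V), B♭ minor (vi), C diminished (vii°).
Shared triads with their functions: A♭ major (I in A♭ major, V in D♭ major); B♭ minor (ii in A♭ major, vi in D♭ major); D♭ major (IV in A♭ major, I in D♭ major); F minor (vi in A♭ major, iii in D♭ major).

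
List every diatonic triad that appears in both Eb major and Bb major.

Eb, Gm, Bb, Cm

Triads in Eb major: Eb major (I), F minor (ii), G minor (iii), Ab major (IV), Bb major (V), C minor (vi), D diminished (vii°).
Triads in Bb major: Bb major (I), C minor (ii), D minor (iii), Eb major (IV), F major (V), G minor (vi), A diminished (vii°).
Shared triads with their functions: Eb major (I in Eb major, IV in Bb major); G minor (iii in Eb major, vi in Bb major); Bb major (V in Eb major, I in Bb major); C minor (vi in Eb major, ii in Bb major).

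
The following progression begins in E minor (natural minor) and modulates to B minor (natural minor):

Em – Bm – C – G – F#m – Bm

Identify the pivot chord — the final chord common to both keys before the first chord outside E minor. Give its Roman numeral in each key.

Chords diatonic to E minor: Em, F#dim, G, Am, Bm, C, D.
Reading the progression, the first chord not in that set is F#m, so the modulation leaves E minor there.
The chord immediately before F#m is G, which is diatonic to both keys: III in E minor and VI in B minor.

G — III in E minor, VI in B minor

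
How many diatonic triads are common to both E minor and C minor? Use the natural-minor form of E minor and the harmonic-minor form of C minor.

Diatonic triads of E minor (natural minor): Em (i), F#dim (ii°), G (III), Am (iv), Bm (v), C (VI), D (VII).
Diatonic triads of C minor (harmonic minor): Cm (i), Ddim (ii°), Ebaug (III+), Fm (iv), G (V), Ab (VI), Bdim (vii°).
Matching root and quality in both lists: G.
That gives 1 common triad.

1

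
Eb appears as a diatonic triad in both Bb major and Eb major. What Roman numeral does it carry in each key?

IV in Bb major; I in Eb major

The scale of Bb major is Bb C D Eb F G A; Eb is degree 4, and the triad built there (Eb-G-Bb) is major, so it is IV.
The scale of Eb major is Eb F G Ab Bb C D; Eb is degree 1, and the triad built there (Eb-G-Bb) is major, so it is I.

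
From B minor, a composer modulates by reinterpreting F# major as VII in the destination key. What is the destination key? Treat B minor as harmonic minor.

G# minor

The numeral VII denotes a major triad on scale degree 7. With F# on degree 7, the tonic of the new key is G#.
Degree 7 carries a major triad in natural-minor keys, so the destination is G# minor.
Check: the diatonic triads of G# minor (natural minor) are G#m (i), A#dim (ii°), B (III), C#m (iv), D#m (v), E (VI), F# (VII) — F# major is indeed VII.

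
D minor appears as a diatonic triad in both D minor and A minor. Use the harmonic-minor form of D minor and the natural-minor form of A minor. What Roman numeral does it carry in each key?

The scale of D minor (harmonic minor) is D E F G A B♭ C♯; D is degree 1, and the triad built there (D-F-A) is minor, so it is i.
The scale of A minor (natural minor) is A B C D E F G; D is degree 4, and the triad built there (D-F-A) is minor, so it is iv.

i in D minor; iv in A minor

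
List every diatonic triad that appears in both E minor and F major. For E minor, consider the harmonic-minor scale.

Am, C

Triads in E minor (harmonic minor): Em (i), F#dim (ii°), Gaug (III+), Am (iv), B (V), C (VI), D#dim (vii°).
Triads in F major: F (I), Gm (ii), Am (iii), Bb (IV), C (V), Dm (vi), Edim (vii°).
Shared triads with their functions: Am (iv in E minor, iii in F major); C (VI in E minor, V in F major).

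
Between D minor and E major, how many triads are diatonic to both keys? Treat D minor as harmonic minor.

Diatonic triads of D minor (harmonic minor): D minor (i), E diminished (ii°), F augmented (III+), G minor (iv), A major (V), Bb major (VI), C# diminished (vii°).
Diatonic triads of E major: E major (I), F# minor (ii), G# minor (iii), A major (IV), B major (V), C# minor (vi), D# diminished (vii°).
Matching root and quality in both lists: A major.
That gives 1 common triad.

1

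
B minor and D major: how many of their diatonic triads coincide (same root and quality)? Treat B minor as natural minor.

7

Diatonic triads of B minor (natural minor): Bm (i), C#dim (ii°), D (III), Em (iv), F#m (v), G (VI), A (VII).
Diatonic triads of D major: D (I), Em (ii), F#m (iii), G (IV), A (V), Bm (vi), C#dim (vii°).
Matching root and quality in both lists: Bm, C#dim, D, Em, F#m, G, A.
That gives 7 common triads.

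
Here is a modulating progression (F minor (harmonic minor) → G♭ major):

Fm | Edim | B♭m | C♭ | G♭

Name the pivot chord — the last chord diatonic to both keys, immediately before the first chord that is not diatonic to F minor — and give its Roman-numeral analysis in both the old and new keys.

Chords diatonic to F minor: Fm, Gdim, A♭aug, B♭m, C, D♭, Edim.
Reading the progression, the first chord not in that set is C♭, so the modulation leaves F minor there.
The chord immediately before C♭ is B♭m, which is diatonic to both keys: iv in F minor and iii in G♭ major.

B♭m — iv in F minor, iii in G♭ major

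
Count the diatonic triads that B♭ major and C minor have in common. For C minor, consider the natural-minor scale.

4

Diatonic triads of B♭ major: B♭ (I), Cm (ii), Dm (iii), E♭ (IV), F (V), Gm (vi), Adim (vii°).
Diatonic triads of C minor (natural minor): Cm (i), Ddim (ii°), E♭ (III), Fm (iv), Gm (v), A♭ (VI), B♭ (VII).
Matching root and quality in both lists: B♭, Cm, E♭, Gm.
That gives 4 common triads.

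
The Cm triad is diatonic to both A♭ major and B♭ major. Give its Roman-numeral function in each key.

The scale of A♭ major is A♭ B♭ C D♭ E♭ F G; C is degree 3, and the triad built there (C-E♭-G) is minor, so it is iii.
The scale of B♭ major is B♭ C D E♭ F G A; C is degree 2, and the triad built there (C-E♭-G) is minor, so it is ii.

iii in A♭ major; ii in B♭ major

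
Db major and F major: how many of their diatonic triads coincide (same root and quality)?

0

Diatonic triads of Db major: Db major (I), Eb minor (ii), F minor (iii), Gb major (IV), Ab major (V), Bb minor (vi), C diminished (vii°).
Diatonic triads of F major: F major (I), G minor (ii), A minor (iii), Bb major (IV), C major (V), D minor (vi), E diminished (vii°).
No triad has the same root and quality in both keys.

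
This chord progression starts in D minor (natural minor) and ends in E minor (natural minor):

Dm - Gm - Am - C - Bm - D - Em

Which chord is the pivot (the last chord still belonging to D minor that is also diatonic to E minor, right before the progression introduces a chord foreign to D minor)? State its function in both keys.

Chords diatonic to D minor: Dm, Edim, F, Gm, Am, Bb, C.
Reading the progression, the first chord not in that set is Bm, so the modulation leaves D minor there.
The chord immediately before Bm is C, which is diatonic to both keys: VII in D minor and VI in E minor.

C — VII in D minor, VI in E minor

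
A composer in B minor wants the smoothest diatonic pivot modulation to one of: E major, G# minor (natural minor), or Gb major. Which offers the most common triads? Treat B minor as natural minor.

Triads of B minor (natural minor): B minor (i), C# diminished (ii°), D major (III), E minor (iv), F# minor (v), G major (VI), A major (VII).
E major shares 2: F#m, A.
G# minor (natural minor) shares 0: none.
Gb major shares 0: none.
The most common triads (2) are shared with E major.

E major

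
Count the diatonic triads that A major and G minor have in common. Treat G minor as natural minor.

Diatonic triads of A major: A major (I), B minor (ii), C# minor (iii), D major (IV), E major (V), F# minor (vi), G# diminished (vii°).
Diatonic triads of G minor (natural minor): G minor (i), A diminished (ii°), Bb major (III), C minor (iv), D minor (v), Eb major (VI), F major (VII).
No triad has the same root and quality in both keys.

0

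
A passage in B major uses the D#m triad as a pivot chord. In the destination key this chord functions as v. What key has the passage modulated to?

The numeral v denotes a minor triad on scale degree 5. With D# on degree 5, the tonic of the new key is G#.
Degree 5 carries a minor triad in natural-minor keys, so the destination is G# minor.
Check: the diatonic triads of G# minor (natural minor) are G#m (i), A#dim (ii°), B (III), C#m (iv), D#m (v), E (VI), F# (VII) — D#m is indeed v.

G# minor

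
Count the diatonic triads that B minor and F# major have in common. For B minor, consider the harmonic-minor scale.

Diatonic triads of B minor (harmonic minor): Bm (i), C#dim (ii°), Daug (III+), Em (iv), F# (V), G (VI), A#dim (vii°).
Diatonic triads of F# major: F# (I), G#m (ii), A#m (iii), B (IV), C# (V), D#m (vi), E#dim (vii°).
Matching root and quality in both lists: F#.
That gives 1 common triad.

1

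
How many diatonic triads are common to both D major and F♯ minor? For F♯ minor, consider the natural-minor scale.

4

Diatonic triads of D major: D major (I), E minor (ii), F♯ minor (iii), G major (IV), A major (V), B minor (vi), C♯ diminished (vii°).
Diatonic triads of F♯ minor (natural minor): F♯ minor (i), G♯ diminished (ii°), A major (III), B minor (iv), C♯ minor (v), D major (VI), E major (VII).
Matching root and quality in both lists: D major, F♯ minor, A major, B minor.
That gives 4 common triads.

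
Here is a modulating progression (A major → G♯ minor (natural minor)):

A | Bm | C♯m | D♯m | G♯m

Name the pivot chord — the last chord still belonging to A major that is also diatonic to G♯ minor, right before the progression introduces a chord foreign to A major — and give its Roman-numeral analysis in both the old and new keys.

Chords diatonic to A major: A, Bm, C♯m, D, E, F♯m, G♯dim.
Reading the progression, the first chord not in that set is D♯m, so the modulation leaves A major there.
The chord immediately before D♯m is C♯m, which is diatonic to both keys: iii in A major and iv in G♯ minor.

C♯m — iii in A major, iv in G♯ minor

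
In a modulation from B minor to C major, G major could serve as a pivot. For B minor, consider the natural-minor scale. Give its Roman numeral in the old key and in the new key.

VI in B minor; V in C major

The scale of B minor (natural minor) is B C# D E F# G A; G is degree 6, and the triad built there (G-B-D) is major, so it is VI.
The scale of C major is C D E F G A B; G is degree 5, and the triad built there (G-B-D) is major, so it is V.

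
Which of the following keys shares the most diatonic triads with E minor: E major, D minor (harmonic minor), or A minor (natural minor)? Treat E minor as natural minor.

A minor

Triads of E minor (natural minor): E minor (i), F# diminished (ii°), G major (III), A minor (iv), B minor (v), C major (VI), D major (VII).
E major shares 0: none.
D minor (harmonic minor) shares 0: none.
A minor (natural minor) shares 4: Em, G, Am, C.
The most common triads (4) are shared with A minor.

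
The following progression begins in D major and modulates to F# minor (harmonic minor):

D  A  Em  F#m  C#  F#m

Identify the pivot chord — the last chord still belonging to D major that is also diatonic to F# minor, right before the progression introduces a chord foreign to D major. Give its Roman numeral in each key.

Chords diatonic to D major: D, Em, F#m, G, A, Bm, C#dim.
Reading the progression, the first chord not in that set is C#, so the modulation leaves D major there.
The chord immediately before C# is F#m, which is diatonic to both keys: iii in D major and i in F# minor.

F#m — iii in D major, i in F# minor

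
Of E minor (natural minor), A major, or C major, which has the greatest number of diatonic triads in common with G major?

E minor

Triads of G major: G (I), Am (ii), Bm (iii), C (IV), D (V), Em (vi), F#dim (vii°).
E minor (natural minor) shares 7: G, Am, Bm, C, D, Em, F#dim.
A major shares 2: Bm, D.
C major shares 4: G, Am, C, Em.
The most common triads (7) are shared with E minor.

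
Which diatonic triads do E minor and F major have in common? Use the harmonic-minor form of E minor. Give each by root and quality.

Triads in E minor (harmonic minor): E minor (i), F♯ diminished (ii°), G augmented (III+), A minor (iv), B major (V), C major (VI), D♯ diminished (vii°).
Triads in F major: F major (I), G minor (ii), A minor (iii), B♭ major (IV), C major (V), D minor (vi), E diminished (vii°).
Shared triads with their functions: A minor (iv in E minor, iii in F major); C major (VI in E minor, V in F major).

Am, C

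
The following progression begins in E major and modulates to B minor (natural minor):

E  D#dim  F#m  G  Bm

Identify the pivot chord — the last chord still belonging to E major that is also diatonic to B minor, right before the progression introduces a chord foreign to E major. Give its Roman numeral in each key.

F#m — ii in E major, v in B minor

Chords diatonic to E major: E, F#m, G#m, A, B, C#m, D#dim.
Reading the progression, the first chord not in that set is G, so the modulation leaves E major there.
The chord immediately before G is F#m, which is diatonic to both keys: ii in E major and v in B minor.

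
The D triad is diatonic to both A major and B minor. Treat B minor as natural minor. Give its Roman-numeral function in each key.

The scale of A major is A B C# D E F# G#; D is degree 4, and the triad built there (D-F#-A) is major, so it is IV.
The scale of B minor (natural minor) is B C# D E F# G A; D is degree 3, and the triad built there (D-F#-A) is major, so it is III.

IV in A major; III in B minor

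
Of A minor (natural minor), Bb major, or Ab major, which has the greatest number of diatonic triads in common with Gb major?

Ab major

Triads of Gb major: Gb (I), Abm (ii), Bbm (iii), Cb (IV), Db (V), Ebm (vi), Fdim (vii°).
A minor (natural minor) shares 0: none.
Bb major shares 0: none.
Ab major shares 2: Bbm, Db.
The most common triads (2) are shared with Ab major.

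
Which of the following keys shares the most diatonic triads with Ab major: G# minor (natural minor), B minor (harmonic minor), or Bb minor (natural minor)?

Triads of Ab major: Ab (I), Bbm (ii), Cm (iii), Db (IV), Eb (V), Fm (vi), Gdim (vii°).
G# minor (natural minor) shares 0: none.
B minor (harmonic minor) shares 0: none.
Bb minor (natural minor) shares 4: Ab, Bbm, Db, Fm.
The most common triads (4) are shared with Bb minor.

Bb minor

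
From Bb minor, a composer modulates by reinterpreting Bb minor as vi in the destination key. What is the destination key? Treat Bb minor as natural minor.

Db major

The numeral vi denotes a minor triad on scale degree 6. With Bb on degree 6, the tonic of the new key is Db.
Degree 6 carries a minor triad in major keys, so the destination is Db major.
Check: the diatonic triads of Db major are Db (I), Ebm (ii), Fm (iii), Gb (IV), Ab (V), Bbm (vi), Cdim (vii°) — Bb minor is indeed vi.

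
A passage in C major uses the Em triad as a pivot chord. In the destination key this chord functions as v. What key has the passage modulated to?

A minor

The numeral v denotes a minor triad on scale degree 5. With E on degree 5, the tonic of the new key is A.
Degree 5 carries a minor triad in natural-minor keys, so the destination is A minor.
Check: the diatonic triads of A minor (natural minor) are Am (i), Bdim (ii°), C (III), Dm (iv), Em (v), F (VI), G (VII) — Em is indeed v.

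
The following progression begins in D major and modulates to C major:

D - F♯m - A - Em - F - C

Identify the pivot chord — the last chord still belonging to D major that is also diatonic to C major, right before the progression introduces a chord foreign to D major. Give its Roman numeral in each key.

Chords diatonic to D major: D, Em, F♯m, G, A, Bm, C♯dim.
Reading the progression, the first chord not in that set is F, so the modulation leaves D major there.
The chord immediately before F is Em, which is diatonic to both keys: ii in D major and iii in C major.

Em — ii in D major, iii in C major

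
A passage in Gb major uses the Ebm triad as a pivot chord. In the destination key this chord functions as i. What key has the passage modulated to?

Eb minor

The numeral i denotes a minor triad on scale degree 1. With Eb on degree 1, the tonic of the new key is Eb.
Degree 1 carries a minor triad in minor keys, so the destination is Eb minor.
Check: the diatonic triads of Eb minor (natural minor) are Ebm (i), Fdim (ii°), Gb (III), Abm (iv), Bbm (v), Cb (VI), Db (VII) — Ebm is indeed i.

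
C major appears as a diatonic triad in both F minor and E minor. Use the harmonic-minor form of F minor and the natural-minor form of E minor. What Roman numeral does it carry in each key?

The scale of F minor (harmonic minor) is F G Ab Bb C Db E; C is degree 5, and the triad built there (C-E-G) is major, so it is V.
The scale of E minor (natural minor) is E F# G A B C D; C is degree 6, and the triad built there (C-E-G) is major, so it is VI.

V in F minor; VI in E minor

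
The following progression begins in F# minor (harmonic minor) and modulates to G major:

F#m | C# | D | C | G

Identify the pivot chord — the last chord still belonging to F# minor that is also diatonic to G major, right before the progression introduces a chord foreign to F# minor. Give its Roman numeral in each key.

D — VI in F# minor, V in G major

Chords diatonic to F# minor: F#m, G#dim, Aaug, Bm, C#, D, E#dim.
Reading the progression, the first chord not in that set is C, so the modulation leaves F# minor there.
The chord immediately before C is D, which is diatonic to both keys: VI in F# minor and V in G major.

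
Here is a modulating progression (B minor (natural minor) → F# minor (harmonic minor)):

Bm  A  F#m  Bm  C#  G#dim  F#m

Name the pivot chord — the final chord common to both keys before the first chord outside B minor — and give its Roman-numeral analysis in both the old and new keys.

Bm — i in B minor, iv in F# minor

Chords diatonic to B minor: Bm, C#dim, D, Em, F#m, G, A.
Reading the progression, the first chord not in that set is C#, so the modulation leaves B minor there.
The chord immediately before C# is Bm, which is diatonic to both keys: i in B minor and iv in F# minor.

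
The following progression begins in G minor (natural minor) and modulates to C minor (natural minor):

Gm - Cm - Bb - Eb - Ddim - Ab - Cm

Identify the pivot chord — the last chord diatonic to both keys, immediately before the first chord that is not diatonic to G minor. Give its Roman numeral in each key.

Eb — VI in G minor, III in C minor

Chords diatonic to G minor: Gm, Adim, Bb, Cm, Dm, Eb, F.
Reading the progression, the first chord not in that set is Ddim, so the modulation leaves G minor there.
The chord immediately before Ddim is Eb, which is diatonic to both keys: VI in G minor and III in C minor.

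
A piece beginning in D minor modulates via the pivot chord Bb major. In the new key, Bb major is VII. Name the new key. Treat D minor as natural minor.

The numeral VII denotes a major triad on scale degree 7. With Bb on degree 7, the tonic of the new key is C.
Degree 7 carries a major triad in natural-minor keys, so the destination is C minor.
Check: the diatonic triads of C minor (natural minor) are Cm (i), Ddim (ii°), Eb (III), Fm (iv), Gm (v), Ab (VI), Bb (VII) — Bb major is indeed VII.

C minor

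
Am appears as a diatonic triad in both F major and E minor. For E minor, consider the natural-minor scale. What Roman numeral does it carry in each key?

The scale of F major is F G A Bb C D E; A is degree 3, and the triad built there (A-C-E) is minor, so it is iii.
The scale of E minor (natural minor) is E F# G A B C D; A is degree 4, and the triad built there (A-C-E) is minor, so it is iv.

iii in F major; iv in E minor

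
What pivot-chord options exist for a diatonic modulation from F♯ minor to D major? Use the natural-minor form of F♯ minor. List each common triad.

Triads in F♯ minor (natural minor): F♯m (i), G♯dim (ii°), A (III), Bm (iv), C♯m (v), D (VI), E (VII).
Triads in D major: D (I), Em (ii), F♯m (iii), G (IV), A (V), Bm (vi), C♯dim (vii°).
Shared triads with their functions: F♯m (i in F♯ minor, iii in D major); A (III in F♯ minor, V in D major); Bm (iv in F♯ minor, vi in D major); D (VI in F♯ minor, I in D major).

F♯m, A, Bm, D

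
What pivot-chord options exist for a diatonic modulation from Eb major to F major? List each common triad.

Gm, Bb

Triads in Eb major: Eb (I), Fm (ii), Gm (iii), Ab (IV), Bb (V), Cm (vi), Ddim (vii°).
Triads in F major: F (I), Gm (ii), Am (iii), Bb (IV), C (V), Dm (vi), Edim (vii°).
Shared triads with their functions: Gm (iii in Eb major, ii in F major); Bb (V in Eb major, IV in F major).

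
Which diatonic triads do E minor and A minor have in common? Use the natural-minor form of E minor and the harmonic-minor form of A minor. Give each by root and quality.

Am

Triads in E minor (natural minor): E minor (i), F# diminished (ii°), G major (III), A minor (iv), B minor (v), C major (VI), D major (VII).
Triads in A minor (harmonic minor): A minor (i), B diminished (ii°), C augmented (III+), D minor (iv), E major (V), F major (VI), G# diminished (vii°).
Shared triads with their functions: A minor (iv in E minor, i in A minor).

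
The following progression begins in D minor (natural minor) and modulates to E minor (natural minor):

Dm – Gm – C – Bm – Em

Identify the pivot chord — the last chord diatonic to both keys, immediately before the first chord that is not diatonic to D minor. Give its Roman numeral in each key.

C — VII in D minor, VI in E minor

Chords diatonic to D minor: Dm, Edim, F, Gm, Am, Bb, C.
Reading the progression, the first chord not in that set is Bm, so the modulation leaves D minor there.
The chord immediately before Bm is C, which is diatonic to both keys: VII in D minor and VI in E minor.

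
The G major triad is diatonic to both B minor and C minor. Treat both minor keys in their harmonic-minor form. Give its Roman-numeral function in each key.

The scale of B minor (harmonic minor) is B C♯ D E F♯ G A♯; G is degree 6, and the triad built there (G-B-D) is major, so it is VI.
The scale of C minor (harmonic minor) is C D E♭ F G A♭ B; G is degree 5, and the triad built there (G-B-D) is major, so it is V.

VI in B minor; V in C minor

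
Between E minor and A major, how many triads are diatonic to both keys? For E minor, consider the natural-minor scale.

Diatonic triads of E minor (natural minor): Em (i), F#dim (ii°), G (III), Am (iv), Bm (v), C (VI), D (VII).
Diatonic triads of A major: A (I), Bm (ii), C#m (iii), D (IV), E (V), F#m (vi), G#dim (vii°).
Matching root and quality in both lists: Bm, D.
That gives 2 common triads.

2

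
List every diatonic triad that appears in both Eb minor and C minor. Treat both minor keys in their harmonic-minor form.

Ddim

Triads in Eb minor (harmonic minor): Eb minor (i), F diminished (ii°), Gb augmented (III+), Ab minor (iv), Bb major (V), Cb major (VI), D diminished (vii°).
Triads in C minor (harmonic minor): C minor (i), D diminished (ii°), Eb augmented (III+), F minor (iv), G major (V), Ab major (VI), B diminished (vii°).
Shared triads with their functions: D diminished (vii° in Eb minor, ii° in C minor).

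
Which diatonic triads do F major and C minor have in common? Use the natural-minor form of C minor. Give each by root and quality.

Gm, B♭

Triads in F major: F (I), Gm (ii), Am (iii), B♭ (IV), C (V), Dm (vi), Edim (vii°).
Triads in C minor (natural minor): Cm (i), Ddim (ii°), E♭ (III), Fm (iv), Gm (v), A♭ (VI), B♭ (VII).
Shared triads with their functions: Gm (ii in F major, v in C minor); B♭ (IV in F major, VII in C minor).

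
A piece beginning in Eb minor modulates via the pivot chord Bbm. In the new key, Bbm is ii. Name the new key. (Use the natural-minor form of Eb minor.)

Ab major

The numeral ii denotes a minor triad on scale degree 2. With Bb on degree 2, the tonic of the new key is Ab.
Degree 2 carries a minor triad in major keys, so the destination is Ab major.
Check: the diatonic triads of Ab major are Ab (I), Bbm (ii), Cm (iii), Db (IV), Eb (V), Fm (vi), Gdim (vii°) — Bbm is indeed ii.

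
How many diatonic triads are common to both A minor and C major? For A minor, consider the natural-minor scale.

Diatonic triads of A minor (natural minor): A minor (i), B diminished (ii°), C major (III), D minor (iv), E minor (v), F major (VI), G major (VII).
Diatonic triads of C major: C major (I), D minor (ii), E minor (iii), F major (IV), G major (V), A minor (vi), B diminished (vii°).
Matching root and quality in both lists: A minor, B diminished, C major, D minor, E minor, F major, G major.
That gives 7 common triads.

7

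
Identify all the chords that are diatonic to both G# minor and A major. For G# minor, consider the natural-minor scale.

C#m, E

Triads in G# minor (natural minor): G#m (i), A#dim (ii°), B (III), C#m (iv), D#m (v), E (VI), F# (VII).
Triads in A major: A (I), Bm (ii), C#m (iii), D (IV), E (V), F#m (vi), G#dim (vii°).
Shared triads with their functions: C#m (iv in G# minor, iii in A major); E (VI in G# minor, V in A major).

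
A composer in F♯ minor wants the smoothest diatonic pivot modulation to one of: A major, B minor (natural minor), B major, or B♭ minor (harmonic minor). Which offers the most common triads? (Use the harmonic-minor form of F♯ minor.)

A major

Triads of F♯ minor (harmonic minor): F♯ minor (i), G♯ diminished (ii°), A augmented (III+), B minor (iv), C♯ major (V), D major (VI), E♯ diminished (vii°).
A major shares 4: F♯m, G♯dim, Bm, D.
B minor (natural minor) shares 3: F♯m, Bm, D.
B major shares 0: none.
B♭ minor (harmonic minor) shares 0: none.
The most common triads (4) are shared with A major.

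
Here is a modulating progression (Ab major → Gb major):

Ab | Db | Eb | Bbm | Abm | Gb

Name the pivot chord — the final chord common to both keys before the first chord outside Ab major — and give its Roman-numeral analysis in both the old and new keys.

Bbm — ii in Ab major, iii in Gb major

Chords diatonic to Ab major: Ab, Bbm, Cm, Db, Eb, Fm, Gdim.
Reading the progression, the first chord not in that set is Abm, so the modulation leaves Ab major there.
The chord immediately before Abm is Bbm, which is diatonic to both keys: ii in Ab major and iii in Gb major.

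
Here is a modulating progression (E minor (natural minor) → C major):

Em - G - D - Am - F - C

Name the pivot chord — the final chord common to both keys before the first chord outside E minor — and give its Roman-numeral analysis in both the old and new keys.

Chords diatonic to E minor: Em, F#dim, G, Am, Bm, C, D.
Reading the progression, the first chord not in that set is F, so the modulation leaves E minor there.
The chord immediately before F is Am, which is diatonic to both keys: iv in E minor and vi in C major.

Am — iv in E minor, vi in C major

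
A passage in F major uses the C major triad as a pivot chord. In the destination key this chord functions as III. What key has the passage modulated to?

The numeral III denotes a major triad on scale degree 3. With C on degree 3, the tonic of the new key is A.
Degree 3 carries a major triad in natural-minor keys, so the destination is A minor.
Check: the diatonic triads of A minor (natural minor) are Am (i), Bdim (ii°), C (III), Dm (iv), Em (v), F (VI), G (VII) — C major is indeed III.

A minor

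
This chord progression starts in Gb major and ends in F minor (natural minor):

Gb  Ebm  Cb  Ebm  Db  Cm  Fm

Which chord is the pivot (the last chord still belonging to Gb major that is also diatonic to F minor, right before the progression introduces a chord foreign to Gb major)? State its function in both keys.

Chords diatonic to Gb major: Gb, Abm, Bbm, Cb, Db, Ebm, Fdim.
Reading the progression, the first chord not in that set is Cm, so the modulation leaves Gb major there.
The chord immediately before Cm is Db, which is diatonic to both keys: V in Gb major and VI in F minor.

Db — V in Gb major, VI in F minor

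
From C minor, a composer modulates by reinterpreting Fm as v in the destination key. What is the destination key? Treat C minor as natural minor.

The numeral v denotes a minor triad on scale degree 5. With F on degree 5, the tonic of the new key is Bb.
Degree 5 carries a minor triad in natural-minor keys, so the destination is Bb minor.
Check: the diatonic triads of Bb minor (natural minor) are Bbm (i), Cdim (ii°), Db (III), Ebm (iv), Fm (v), Gb (VI), Ab (VII) — Fm is indeed v.

Bb minor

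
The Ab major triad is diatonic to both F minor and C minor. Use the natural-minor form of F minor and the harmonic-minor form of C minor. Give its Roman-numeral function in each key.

The scale of F minor (natural minor) is F G Ab Bb C Db Eb; Ab is degree 3, and the triad built there (Ab-C-Eb) is major, so it is III.
The scale of C minor (harmonic minor) is C D Eb F G Ab B; Ab is degree 6, and the triad built there (Ab-C-Eb) is major, so it is VI.

III in F minor; VI in C minor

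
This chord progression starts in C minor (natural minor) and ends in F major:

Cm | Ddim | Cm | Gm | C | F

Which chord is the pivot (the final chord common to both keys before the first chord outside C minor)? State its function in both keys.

Gm — v in C minor, ii in F major

Chords diatonic to C minor: Cm, Ddim, E♭, Fm, Gm, A♭, B♭.
Reading the progression, the first chord not in that set is C, so the modulation leaves C minor there.
The chord immediately before C is Gm, which is diatonic to both keys: v in C minor and ii in F major.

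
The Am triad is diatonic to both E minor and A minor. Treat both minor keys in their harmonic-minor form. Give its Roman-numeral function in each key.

iv in E minor; i in A minor

The scale of E minor (harmonic minor) is E F# G A B C D#; A is degree 4, and the triad built there (A-C-E) is minor, so it is iv.
The scale of A minor (harmonic minor) is A B C D E F G#; A is degree 1, and the triad built there (A-C-E) is minor, so it is i.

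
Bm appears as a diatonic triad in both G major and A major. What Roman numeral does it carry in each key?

iii in G major; ii in A major

The scale of G major is G A B C D E F#; B is degree 3, and the triad built there (B-D-F#) is minor, so it is iii.
The scale of A major is A B C# D E F# G#; B is degree 2, and the triad built there (B-D-F#) is minor, so it is ii.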